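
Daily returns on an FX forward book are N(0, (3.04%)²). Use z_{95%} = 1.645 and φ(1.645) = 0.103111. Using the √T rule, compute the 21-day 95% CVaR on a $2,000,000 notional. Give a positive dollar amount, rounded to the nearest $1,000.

$575,000

σ_{21d} = 3.04% × √21 = 13.931%.
ES multiplier = φ(z)/(1−α) = 0.103111/0.05 = 2.062.
ES = 13.931% × 2.062 = 28.726%; on $2,000,000: $574,520.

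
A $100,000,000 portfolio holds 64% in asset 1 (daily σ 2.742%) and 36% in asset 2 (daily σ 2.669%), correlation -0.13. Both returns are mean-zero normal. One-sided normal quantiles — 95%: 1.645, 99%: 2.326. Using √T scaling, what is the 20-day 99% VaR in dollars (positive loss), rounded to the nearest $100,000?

σ_p = √(0.64²·2.742² + 0.36²·2.669² + 2·-0.13·0.64·0.36·2.742·2.669) = 1.888%.
σ_{20d} = 1.888% × √20 = 8.443%.
VaR = 2.326 × 8.443% = 19.638%; on $100,000,000 that is $19,638,000.

$19,600,000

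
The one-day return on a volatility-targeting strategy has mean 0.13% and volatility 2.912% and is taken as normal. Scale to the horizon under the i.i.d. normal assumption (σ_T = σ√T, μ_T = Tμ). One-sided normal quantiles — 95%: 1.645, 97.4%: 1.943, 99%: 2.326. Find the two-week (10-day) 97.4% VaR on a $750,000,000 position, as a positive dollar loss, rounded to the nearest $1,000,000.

$124,000,000

σ_{10d} = 2.912% × √10 = 9.209%; μ_{10d} = 10 × 0.13% = 1.300%.
VaR = −(1.300%) + 1.943 × 9.209% = 16.593%.
On $750,000,000: 0.16593 × $750,000,000 = $124,447,500.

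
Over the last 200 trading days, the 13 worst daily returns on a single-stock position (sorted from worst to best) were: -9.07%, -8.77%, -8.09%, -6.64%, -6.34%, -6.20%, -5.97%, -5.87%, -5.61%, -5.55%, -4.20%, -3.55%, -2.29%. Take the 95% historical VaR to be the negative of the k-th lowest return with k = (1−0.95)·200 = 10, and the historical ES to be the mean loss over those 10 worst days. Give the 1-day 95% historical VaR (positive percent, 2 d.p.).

5.55%

k = 10; the 10th lowest return is -5.55%, so VaR = 5.55%.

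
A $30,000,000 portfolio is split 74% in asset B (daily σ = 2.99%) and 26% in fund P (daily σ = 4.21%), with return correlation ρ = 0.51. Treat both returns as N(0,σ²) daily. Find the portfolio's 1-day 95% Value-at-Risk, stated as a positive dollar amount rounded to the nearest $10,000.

$1,440,000

σ_p² = 0.74²·2.99² + 0.26²·4.21² + 2·0.51·0.74·0.26·2.99·4.21 = 8.5641 (%²).
σ_p = √8.5641 = 2.926%.
At 95%, z = 1.645.
VaR = 1.645 × 2.926% = 4.813%; on $30,000,000 that is $1,443,900.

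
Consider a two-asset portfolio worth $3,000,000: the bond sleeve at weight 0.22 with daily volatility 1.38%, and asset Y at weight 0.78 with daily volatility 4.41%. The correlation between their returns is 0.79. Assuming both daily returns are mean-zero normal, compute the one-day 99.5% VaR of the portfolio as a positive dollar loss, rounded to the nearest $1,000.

σ_p² = 0.22²·1.38² + 0.78²·4.41² + 2·0.79·0.22·0.78·1.38·4.41 = 13.5744 (%²).
σ_p = √13.5744 = 3.684%.
At 99.5%, z = 2.576.
VaR = 2.576 × 3.684% = 9.490%; on $3,000,000 that is $284,700.

$285,000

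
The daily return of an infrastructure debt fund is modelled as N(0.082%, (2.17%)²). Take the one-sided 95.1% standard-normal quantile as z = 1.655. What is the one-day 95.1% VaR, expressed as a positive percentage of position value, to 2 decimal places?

VaR = −μ + z·σ = −(0.082%) + 1.655 × 2.17% = 3.509%.

3.51%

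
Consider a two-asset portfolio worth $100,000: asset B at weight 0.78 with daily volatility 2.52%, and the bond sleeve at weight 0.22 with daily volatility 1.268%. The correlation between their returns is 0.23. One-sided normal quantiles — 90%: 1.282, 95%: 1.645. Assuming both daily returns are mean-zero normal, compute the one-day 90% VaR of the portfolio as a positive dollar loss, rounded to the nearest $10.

$2,630

σ_p² = 0.78²·2.52² + 0.22²·1.268² + 2·0.23·0.78·0.22·2.52·1.268 = 4.1936 (%²).
σ_p = √4.1936 = 2.048%.
VaR = 1.282 × 2.048% = 2.626%; on $100,000 that is $2,626.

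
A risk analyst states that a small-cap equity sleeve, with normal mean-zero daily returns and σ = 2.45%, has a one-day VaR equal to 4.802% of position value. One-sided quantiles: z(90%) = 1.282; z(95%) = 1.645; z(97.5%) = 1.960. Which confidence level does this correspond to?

Implied z = VaR/σ = 4.802 / 2.45 = 1.960.
This matches z(97.5%) = 1.960.

97.5%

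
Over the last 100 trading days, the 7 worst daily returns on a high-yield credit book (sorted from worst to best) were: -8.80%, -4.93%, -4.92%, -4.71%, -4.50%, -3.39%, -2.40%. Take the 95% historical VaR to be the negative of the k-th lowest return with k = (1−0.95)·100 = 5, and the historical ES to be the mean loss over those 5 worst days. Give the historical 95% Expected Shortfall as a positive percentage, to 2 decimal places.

The 5 worst returns sum to -27.86%.
ES = −(-27.86%) / 5 = 5.572% ≈ 5.57%.

5.57%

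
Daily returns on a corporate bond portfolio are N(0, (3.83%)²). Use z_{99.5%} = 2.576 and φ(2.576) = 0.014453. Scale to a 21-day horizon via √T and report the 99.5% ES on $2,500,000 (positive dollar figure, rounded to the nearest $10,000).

σ_{21d} = 3.83% × √21 = 17.551%.
ES multiplier = φ(z)/(1−α) = 0.014453/0.005 = 2.891.
ES = 17.551% × 2.891 = 50.740%; on $2,500,000: $1,268,500.

$1,270,000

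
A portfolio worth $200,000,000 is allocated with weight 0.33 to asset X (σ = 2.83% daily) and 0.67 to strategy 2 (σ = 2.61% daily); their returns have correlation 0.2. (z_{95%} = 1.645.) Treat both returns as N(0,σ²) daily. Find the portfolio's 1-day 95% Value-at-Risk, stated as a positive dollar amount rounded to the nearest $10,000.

$7,040,000

σ_p² = 0.33²·2.83² + 0.67²·2.61² + 2·0.2·0.33·0.67·2.83·2.61 = 4.5834 (%²).
σ_p = √4.5834 = 2.141%.
VaR = 1.645 × 2.141% = 3.522%; on $200,000,000 that is $7,044,000.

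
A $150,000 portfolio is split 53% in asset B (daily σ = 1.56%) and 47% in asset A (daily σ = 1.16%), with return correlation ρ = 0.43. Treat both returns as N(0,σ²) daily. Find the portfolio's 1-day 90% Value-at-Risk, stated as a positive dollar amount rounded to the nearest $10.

σ_p² = 0.53²·1.56² + 0.47²·1.16² + 2·0.43·0.53·0.47·1.56·1.16 = 1.3685 (%²).
σ_p = √1.3685 = 1.170%.
At 90%, z = 1.282.
VaR = 1.282 × 1.170% = 1.500%; on $150,000 that is $2,250.

$2,250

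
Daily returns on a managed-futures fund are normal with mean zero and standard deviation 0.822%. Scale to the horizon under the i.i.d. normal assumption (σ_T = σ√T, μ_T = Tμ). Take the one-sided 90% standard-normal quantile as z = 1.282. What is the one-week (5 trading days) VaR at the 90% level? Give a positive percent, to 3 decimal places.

σ_{5d} = 0.822% × √5 = 1.838%.
VaR = 1.282 × 1.838% = 2.356%.

2.356%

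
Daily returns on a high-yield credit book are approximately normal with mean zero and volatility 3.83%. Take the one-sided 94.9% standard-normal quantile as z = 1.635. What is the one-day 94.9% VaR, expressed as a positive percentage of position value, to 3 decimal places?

6.262%

VaR = z·σ = 1.635 × 3.83% = 6.262%.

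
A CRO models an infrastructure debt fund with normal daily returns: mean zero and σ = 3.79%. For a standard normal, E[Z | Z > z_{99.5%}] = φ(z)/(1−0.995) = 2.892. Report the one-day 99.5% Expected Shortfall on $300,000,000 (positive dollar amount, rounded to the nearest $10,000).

ES = 3.79% × 2.892 = 10.961%.
On $300,000,000: 0.10961 × $300,000,000 = $32,883,000.

$32,880,000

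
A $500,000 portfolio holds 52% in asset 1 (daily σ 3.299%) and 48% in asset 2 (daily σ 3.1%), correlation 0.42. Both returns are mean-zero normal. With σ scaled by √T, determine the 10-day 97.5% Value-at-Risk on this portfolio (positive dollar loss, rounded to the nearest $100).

$83,700

σ_p = √(0.52²·3.299² + 0.48²·3.1² + 2·0.42·0.52·0.48·3.299·3.1) = 2.702%.
σ_{10d} = 2.702% × √10 = 8.544%.
z(97.5%) = 1.960.
VaR = 1.960 × 8.544% = 16.746%; on $500,000 that is $83,730.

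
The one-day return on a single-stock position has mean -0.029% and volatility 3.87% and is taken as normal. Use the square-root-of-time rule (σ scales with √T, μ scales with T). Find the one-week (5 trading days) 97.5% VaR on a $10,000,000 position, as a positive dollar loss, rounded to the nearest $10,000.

At 97.5%, z = 1.960.
σ_{5d} = 3.87% × √5 = 8.654%; μ_{5d} = 5 × -0.029% = -0.145%.
VaR = −(-0.145%) + 1.960 × 8.654% = 17.107%.
On $10,000,000: 0.17107 × $10,000,000 = $1,710,700.

$1,710,000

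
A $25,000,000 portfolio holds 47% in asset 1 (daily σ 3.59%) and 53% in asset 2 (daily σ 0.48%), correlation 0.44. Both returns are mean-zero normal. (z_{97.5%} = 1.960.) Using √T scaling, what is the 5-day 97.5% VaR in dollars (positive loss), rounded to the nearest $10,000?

σ_p = √(0.47²·3.59² + 0.53²·0.48² + 2·0.44·0.47·0.53·3.59·0.48) = 1.814%.
σ_{5d} = 1.814% × √5 = 4.056%.
VaR = 1.960 × 4.056% = 7.950%; on $25,000,000 that is $1,987,500.

$1,990,000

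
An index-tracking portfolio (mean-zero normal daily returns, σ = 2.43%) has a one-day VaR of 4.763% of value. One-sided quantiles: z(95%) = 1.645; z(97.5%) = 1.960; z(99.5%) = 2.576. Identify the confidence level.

Implied z = VaR/σ = 4.763 / 2.43 = 1.960.
This matches z(97.5%) = 1.960.

97.5%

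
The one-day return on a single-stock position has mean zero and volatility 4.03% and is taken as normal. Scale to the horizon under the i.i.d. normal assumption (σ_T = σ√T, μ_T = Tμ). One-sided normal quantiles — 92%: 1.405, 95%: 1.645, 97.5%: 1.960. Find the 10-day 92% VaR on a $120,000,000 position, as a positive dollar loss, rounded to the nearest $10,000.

σ_{10d} = 4.03% × √10 = 12.744%.
VaR = 1.405 × 12.744% = 17.905%.
On $120,000,000: 0.17905 × $120,000,000 = $21,486,000.

$21,490,000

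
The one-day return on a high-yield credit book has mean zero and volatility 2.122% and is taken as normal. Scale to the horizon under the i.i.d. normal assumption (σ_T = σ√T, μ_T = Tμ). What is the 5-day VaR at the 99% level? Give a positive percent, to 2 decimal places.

11.04%

At 99%, z = 2.326.
σ_{5d} = 2.122% × √5 = 4.745%.
VaR = 2.326 × 4.745% = 11.037%.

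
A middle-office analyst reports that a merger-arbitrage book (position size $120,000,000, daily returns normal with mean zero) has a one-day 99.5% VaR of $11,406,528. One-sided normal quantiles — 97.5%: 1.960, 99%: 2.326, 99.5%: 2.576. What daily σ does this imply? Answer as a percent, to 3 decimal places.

VaR as a fraction: $11,406,528 / $120,000,000 = 9.505%.
σ = VaR / z = 9.505% / 2.576 = 3.690%.

3.690%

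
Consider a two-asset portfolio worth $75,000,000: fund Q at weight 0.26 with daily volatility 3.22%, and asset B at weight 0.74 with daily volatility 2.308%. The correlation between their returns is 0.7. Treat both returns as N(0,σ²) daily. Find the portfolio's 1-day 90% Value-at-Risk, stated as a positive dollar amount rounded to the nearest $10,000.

σ_p² = 0.26²·3.22² + 0.74²·2.308² + 2·0.7·0.26·0.74·3.22·2.308 = 5.6197 (%²).
σ_p = √5.6197 = 2.371%.
At 90%, z = 1.282.
VaR = 1.282 × 2.371% = 3.040%; on $75,000,000 that is $2,280,000.

$2,280,000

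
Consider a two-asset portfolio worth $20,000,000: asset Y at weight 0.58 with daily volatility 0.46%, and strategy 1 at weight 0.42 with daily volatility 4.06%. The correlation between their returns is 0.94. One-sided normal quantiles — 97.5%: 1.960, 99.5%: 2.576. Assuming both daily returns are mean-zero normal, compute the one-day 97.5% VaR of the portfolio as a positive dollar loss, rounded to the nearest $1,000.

σ_p² = 0.58²·0.46² + 0.42²·4.06² + 2·0.94·0.58·0.42·0.46·4.06 = 3.8342 (%²).
σ_p = √3.8342 = 1.958%.
VaR = 1.960 × 1.958% = 3.838%; on $20,000,000 that is $767,600.

$768,000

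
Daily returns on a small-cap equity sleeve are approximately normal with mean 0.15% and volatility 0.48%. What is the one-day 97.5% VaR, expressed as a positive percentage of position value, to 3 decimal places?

0.791%

At 97.5% one-sided, z = 1.960.
VaR = −μ + z·σ = −(0.15%) + 1.960 × 0.48% = 0.791%.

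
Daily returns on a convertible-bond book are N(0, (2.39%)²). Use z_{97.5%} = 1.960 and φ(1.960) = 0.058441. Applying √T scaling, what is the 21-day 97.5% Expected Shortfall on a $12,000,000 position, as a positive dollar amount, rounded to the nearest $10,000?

σ_{21d} = 2.39% × √21 = 10.952%.
ES multiplier = φ(z)/(1−α) = 0.058441/0.025 = 2.338.
ES = 10.952% × 2.338 = 25.606%; on $12,000,000: $3,072,720.

$3,070,000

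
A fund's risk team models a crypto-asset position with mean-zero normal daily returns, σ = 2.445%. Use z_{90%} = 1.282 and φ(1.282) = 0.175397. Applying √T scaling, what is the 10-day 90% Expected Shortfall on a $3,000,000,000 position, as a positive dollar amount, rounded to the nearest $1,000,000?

σ_{10d} = 2.445% × √10 = 7.732%.
ES multiplier = φ(z)/(1−α) = 0.175397/0.1 = 1.754.
ES = 7.732% × 1.754 = 13.562%; on $3,000,000,000: $406,860,000.

$407,000,000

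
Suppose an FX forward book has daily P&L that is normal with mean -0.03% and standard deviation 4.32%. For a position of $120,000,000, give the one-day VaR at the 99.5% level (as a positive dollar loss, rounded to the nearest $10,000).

At 99.5% one-sided, z = 2.576.
VaR = −μ + z·σ = −(-0.03%) + 2.576 × 4.32% = 11.158%.
On $120,000,000: 0.11158 × $120,000,000 = $13,389,600.

$13,390,000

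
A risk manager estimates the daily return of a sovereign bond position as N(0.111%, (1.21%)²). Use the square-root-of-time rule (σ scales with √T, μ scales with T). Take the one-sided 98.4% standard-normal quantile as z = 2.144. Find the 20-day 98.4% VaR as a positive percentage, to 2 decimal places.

σ_{20d} = 1.21% × √20 = 5.411%; μ_{20d} = 20 × 0.111% = 2.220%.
VaR = −(2.220%) + 2.144 × 5.411% = 9.381%.

9.38%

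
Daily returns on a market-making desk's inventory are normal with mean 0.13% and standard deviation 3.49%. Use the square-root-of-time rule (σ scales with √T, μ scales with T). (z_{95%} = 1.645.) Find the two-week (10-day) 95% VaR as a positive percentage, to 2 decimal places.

σ_{10d} = 3.49% × √10 = 11.036%; μ_{10d} = 10 × 0.13% = 1.300%.
VaR = −(1.300%) + 1.645 × 11.036% = 16.854%.

16.85%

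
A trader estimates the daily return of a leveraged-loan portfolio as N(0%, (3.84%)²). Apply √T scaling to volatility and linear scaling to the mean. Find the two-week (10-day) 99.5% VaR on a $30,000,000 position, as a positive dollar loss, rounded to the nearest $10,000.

At 99.5%, z = 2.576.
σ_{10d} = 3.84% × √10 = 12.143%.
VaR = 2.576 × 12.143% = 31.280%.
On $30,000,000: 0.31280 × $30,000,000 = $9,384,000.

$9,380,000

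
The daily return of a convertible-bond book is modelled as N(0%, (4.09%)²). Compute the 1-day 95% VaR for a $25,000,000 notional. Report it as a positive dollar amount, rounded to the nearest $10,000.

$1,680,000

At 95% one-sided, z = 1.645.
VaR = z·σ = 1.645 × 4.09% = 6.728%.
On $25,000,000: 0.06728 × $25,000,000 = $1,682,000.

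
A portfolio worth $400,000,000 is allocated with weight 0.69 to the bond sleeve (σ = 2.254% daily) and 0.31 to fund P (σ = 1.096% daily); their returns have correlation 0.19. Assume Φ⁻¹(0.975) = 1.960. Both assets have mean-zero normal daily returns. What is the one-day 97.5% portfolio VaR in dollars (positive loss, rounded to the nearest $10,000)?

$12,970,000

σ_p² = 0.69²·2.254² + 0.31²·1.096² + 2·0.19·0.69·0.31·2.254·1.096 = 2.7351 (%²).
σ_p = √2.7351 = 1.654%.
VaR = 1.960 × 1.654% = 3.242%; on $400,000,000 that is $12,968,000.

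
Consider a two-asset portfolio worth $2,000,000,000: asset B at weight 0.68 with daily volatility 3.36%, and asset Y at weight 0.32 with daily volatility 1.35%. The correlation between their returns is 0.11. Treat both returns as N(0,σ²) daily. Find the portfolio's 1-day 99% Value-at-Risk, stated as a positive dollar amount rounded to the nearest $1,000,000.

$110,000,000

σ_p² = 0.68²·3.36² + 0.32²·1.35² + 2·0.11·0.68·0.32·3.36·1.35 = 5.6241 (%²).
σ_p = √5.6241 = 2.372%.
At 99%, z = 2.326.
VaR = 2.326 × 2.372% = 5.517%; on $2,000,000,000 that is $110,340,000.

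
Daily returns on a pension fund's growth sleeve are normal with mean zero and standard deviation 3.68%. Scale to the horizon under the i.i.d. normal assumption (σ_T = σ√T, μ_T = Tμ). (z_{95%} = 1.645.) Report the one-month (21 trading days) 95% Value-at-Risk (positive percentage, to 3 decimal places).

σ_{21d} = 3.68% × √21 = 16.864%.
VaR = 1.645 × 16.864% = 27.741%.

27.741%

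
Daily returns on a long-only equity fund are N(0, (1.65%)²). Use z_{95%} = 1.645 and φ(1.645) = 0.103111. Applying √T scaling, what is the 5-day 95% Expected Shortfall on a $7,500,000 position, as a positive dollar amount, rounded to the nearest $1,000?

$571,000

σ_{5d} = 1.65% × √5 = 3.690%.
ES multiplier = φ(z)/(1−α) = 0.103111/0.05 = 2.062.
ES = 3.690% × 2.062 = 7.609%; on $7,500,000: $570,675.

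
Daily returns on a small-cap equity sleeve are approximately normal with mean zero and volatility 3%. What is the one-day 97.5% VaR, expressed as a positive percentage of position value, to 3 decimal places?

At 97.5% one-sided, z = 1.960.
VaR = z·σ = 1.960 × 3% = 5.880%.

5.880%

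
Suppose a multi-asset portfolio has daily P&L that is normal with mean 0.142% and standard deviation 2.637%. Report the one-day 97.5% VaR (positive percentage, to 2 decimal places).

At 97.5% one-sided, z = 1.960.
VaR = −μ + z·σ = −(0.142%) + 1.960 × 2.637% = 5.027%.

5.03%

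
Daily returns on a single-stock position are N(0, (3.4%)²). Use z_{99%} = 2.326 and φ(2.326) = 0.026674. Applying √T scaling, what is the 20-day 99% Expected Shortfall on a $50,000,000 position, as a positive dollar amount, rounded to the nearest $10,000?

σ_{20d} = 3.4% × √20 = 15.205%.
ES multiplier = φ(z)/(1−α) = 0.026674/0.01 = 2.667.
ES = 15.205% × 2.667 = 40.552%; on $50,000,000: $20,276,000.

$20,280,000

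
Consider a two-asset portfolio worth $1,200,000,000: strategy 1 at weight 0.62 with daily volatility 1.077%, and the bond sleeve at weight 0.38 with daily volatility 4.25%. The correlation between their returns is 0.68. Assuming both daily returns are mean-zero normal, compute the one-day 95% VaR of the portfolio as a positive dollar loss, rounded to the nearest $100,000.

σ_p² = 0.62²·1.077² + 0.38²·4.25² + 2·0.68·0.62·0.38·1.077·4.25 = 4.5207 (%²).
σ_p = √4.5207 = 2.126%.
At 95%, z = 1.645.
VaR = 1.645 × 2.126% = 3.497%; on $1,200,000,000 that is $41,964,000.

$42,000,000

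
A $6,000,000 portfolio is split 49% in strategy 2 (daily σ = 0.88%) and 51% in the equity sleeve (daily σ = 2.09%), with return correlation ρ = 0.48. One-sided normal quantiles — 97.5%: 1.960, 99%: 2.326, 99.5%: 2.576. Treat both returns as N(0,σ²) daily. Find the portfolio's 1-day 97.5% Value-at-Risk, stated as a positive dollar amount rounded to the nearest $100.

$156,200

σ_p² = 0.49²·0.88² + 0.51²·2.09² + 2·0.48·0.49·0.51·0.88·2.09 = 1.7633 (%²).
σ_p = √1.7633 = 1.328%.
VaR = 1.960 × 1.328% = 2.603%; on $6,000,000 that is $156,180.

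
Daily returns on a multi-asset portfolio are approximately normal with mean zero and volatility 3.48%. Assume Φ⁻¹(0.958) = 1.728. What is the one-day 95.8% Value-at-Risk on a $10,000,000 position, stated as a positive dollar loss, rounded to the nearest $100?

VaR = z·σ = 1.728 × 3.48% = 6.013%.
On $10,000,000: 0.06013 × $10,000,000 = $601,300.

$601,300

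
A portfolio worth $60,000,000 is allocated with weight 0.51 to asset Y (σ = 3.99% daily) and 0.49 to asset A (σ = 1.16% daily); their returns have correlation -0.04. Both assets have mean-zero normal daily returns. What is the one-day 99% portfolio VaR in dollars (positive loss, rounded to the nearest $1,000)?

σ_p² = 0.51²·3.99² + 0.49²·1.16² + 2·-0.04·0.51·0.49·3.99·1.16 = 4.3714 (%²).
σ_p = √4.3714 = 2.091%.
At 99%, z = 2.326.
VaR = 2.326 × 2.091% = 4.864%; on $60,000,000 that is $2,918,400.

$2,918,000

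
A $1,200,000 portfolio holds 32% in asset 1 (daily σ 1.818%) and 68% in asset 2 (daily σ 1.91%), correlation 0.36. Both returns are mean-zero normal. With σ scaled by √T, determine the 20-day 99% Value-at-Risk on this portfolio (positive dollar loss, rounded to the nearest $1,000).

σ_p = √(0.32²·1.818² + 0.68²·1.91² + 2·0.36·0.32·0.68·1.818·1.91) = 1.603%.
σ_{20d} = 1.603% × √20 = 7.169%.
z(99%) = 2.326.
VaR = 2.326 × 7.169% = 16.675%; on $1,200,000 that is $200,100.

$200,000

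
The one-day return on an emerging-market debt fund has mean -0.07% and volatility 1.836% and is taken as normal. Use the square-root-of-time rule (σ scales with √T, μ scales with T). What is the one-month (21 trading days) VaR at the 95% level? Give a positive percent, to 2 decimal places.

At 95%, z = 1.645.
σ_{21d} = 1.836% × √21 = 8.414%; μ_{21d} = 21 × -0.07% = -1.470%.
VaR = −(-1.470%) + 1.645 × 8.414% = 15.311%.

15.31%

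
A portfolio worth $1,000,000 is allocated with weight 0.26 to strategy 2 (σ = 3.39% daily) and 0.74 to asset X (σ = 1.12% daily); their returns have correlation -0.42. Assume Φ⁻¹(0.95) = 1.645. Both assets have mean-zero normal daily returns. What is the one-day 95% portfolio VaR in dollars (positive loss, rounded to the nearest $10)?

σ_p² = 0.26²·3.39² + 0.74²·1.12² + 2·-0.42·0.26·0.74·3.39·1.12 = 0.8502 (%²).
σ_p = √0.8502 = 0.922%.
VaR = 1.645 × 0.922% = 1.517%; on $1,000,000 that is $15,170.

$15,170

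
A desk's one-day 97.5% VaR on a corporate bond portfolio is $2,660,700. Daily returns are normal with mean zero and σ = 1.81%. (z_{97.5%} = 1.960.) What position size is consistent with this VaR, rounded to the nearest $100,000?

VaR as a fraction of value: z·σ = 1.960 × 1.81% = 3.5476%.
Position = $2,660,700 / 0.035476 = $75,000,000.

$75,000,000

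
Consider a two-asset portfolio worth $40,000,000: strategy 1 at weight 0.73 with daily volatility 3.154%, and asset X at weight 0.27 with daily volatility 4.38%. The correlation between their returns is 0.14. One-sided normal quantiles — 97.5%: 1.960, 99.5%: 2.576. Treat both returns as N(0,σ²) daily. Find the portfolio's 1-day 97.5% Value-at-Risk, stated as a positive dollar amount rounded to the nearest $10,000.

$2,140,000

σ_p² = 0.73²·3.154² + 0.27²·4.38² + 2·0.14·0.73·0.27·3.154·4.38 = 7.4621 (%²).
σ_p = √7.4621 = 2.732%.
VaR = 1.960 × 2.732% = 5.355%; on $40,000,000 that is $2,142,000.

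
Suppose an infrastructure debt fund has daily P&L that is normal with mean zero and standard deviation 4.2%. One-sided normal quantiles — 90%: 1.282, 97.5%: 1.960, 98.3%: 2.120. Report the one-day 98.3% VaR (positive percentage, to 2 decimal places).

8.90%

VaR = z·σ = 2.120 × 4.2% = 8.904%.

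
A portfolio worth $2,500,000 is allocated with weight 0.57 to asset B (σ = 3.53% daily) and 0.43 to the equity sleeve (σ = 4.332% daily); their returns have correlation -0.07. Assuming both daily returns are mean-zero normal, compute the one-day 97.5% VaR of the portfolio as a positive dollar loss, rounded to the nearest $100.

σ_p² = 0.57²·3.53² + 0.43²·4.332² + 2·-0.07·0.57·0.43·3.53·4.332 = 6.9937 (%²).
σ_p = √6.9937 = 2.645%.
At 97.5%, z = 1.960.
VaR = 1.960 × 2.645% = 5.184%; on $2,500,000 that is $129,600.

$129,600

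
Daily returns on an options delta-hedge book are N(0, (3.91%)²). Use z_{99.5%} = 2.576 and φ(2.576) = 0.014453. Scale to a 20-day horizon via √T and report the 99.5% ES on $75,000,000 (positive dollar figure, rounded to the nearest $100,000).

σ_{20d} = 3.91% × √20 = 17.486%.
ES multiplier = φ(z)/(1−α) = 0.014453/0.005 = 2.891.
ES = 17.486% × 2.891 = 50.552%; on $75,000,000: $37,914,000.

$37,900,000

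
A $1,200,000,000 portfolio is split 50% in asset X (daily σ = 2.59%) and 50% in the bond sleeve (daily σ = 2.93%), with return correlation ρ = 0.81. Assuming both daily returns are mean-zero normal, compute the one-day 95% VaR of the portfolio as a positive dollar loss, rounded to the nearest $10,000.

$51,840,000

σ_p² = 0.5²·2.59² + 0.5²·2.93² + 2·0.81·0.5·0.5·2.59·2.93 = 6.8967 (%²).
σ_p = √6.8967 = 2.626%.
At 95%, z = 1.645.
VaR = 1.645 × 2.626% = 4.320%; on $1,200,000,000 that is $51,840,000.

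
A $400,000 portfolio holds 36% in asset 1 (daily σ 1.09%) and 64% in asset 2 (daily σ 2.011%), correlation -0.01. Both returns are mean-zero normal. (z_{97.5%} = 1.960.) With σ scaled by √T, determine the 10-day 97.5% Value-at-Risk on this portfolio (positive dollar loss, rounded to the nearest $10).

σ_p = √(0.36²·1.09² + 0.64²·2.011² + 2·-0.01·0.36·0.64·1.09·2.011) = 1.342%.
σ_{10d} = 1.342% × √10 = 4.244%.
VaR = 1.960 × 4.244% = 8.318%; on $400,000 that is $33,272.

$33,270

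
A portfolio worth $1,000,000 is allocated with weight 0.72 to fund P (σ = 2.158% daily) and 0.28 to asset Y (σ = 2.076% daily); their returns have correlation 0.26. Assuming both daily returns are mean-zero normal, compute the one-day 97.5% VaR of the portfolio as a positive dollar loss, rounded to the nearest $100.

σ_p² = 0.72²·2.158² + 0.28²·2.076² + 2·0.26·0.72·0.28·2.158·2.076 = 3.2217 (%²).
σ_p = √3.2217 = 1.795%.
At 97.5%, z = 1.960.
VaR = 1.960 × 1.795% = 3.518%; on $1,000,000 that is $35,180.

$35,200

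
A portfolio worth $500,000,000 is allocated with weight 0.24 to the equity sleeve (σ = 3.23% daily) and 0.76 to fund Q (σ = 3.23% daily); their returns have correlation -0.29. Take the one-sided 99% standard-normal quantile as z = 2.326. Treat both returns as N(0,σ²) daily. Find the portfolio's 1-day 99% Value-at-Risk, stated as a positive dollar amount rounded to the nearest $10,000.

$27,330,000

σ_p² = 0.24²·3.23² + 0.76²·3.23² + 2·-0.29·0.24·0.76·3.23·3.23 = 5.5233 (%²).
σ_p = √5.5233 = 2.350%.
VaR = 2.326 × 2.350% = 5.466%; on $500,000,000 that is $27,330,000.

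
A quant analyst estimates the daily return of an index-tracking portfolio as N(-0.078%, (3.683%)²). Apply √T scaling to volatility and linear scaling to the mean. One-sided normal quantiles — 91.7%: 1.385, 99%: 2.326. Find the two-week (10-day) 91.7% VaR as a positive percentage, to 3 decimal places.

16.911%

σ_{10d} = 3.683% × √10 = 11.647%; μ_{10d} = 10 × -0.078% = -0.780%.
VaR = −(-0.780%) + 1.385 × 11.647% = 16.911%.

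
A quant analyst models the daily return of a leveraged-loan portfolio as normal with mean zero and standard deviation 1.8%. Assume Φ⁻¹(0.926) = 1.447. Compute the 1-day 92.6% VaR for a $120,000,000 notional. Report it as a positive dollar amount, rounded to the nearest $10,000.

VaR = z·σ = 1.447 × 1.8% = 2.605%.
On $120,000,000: 0.02605 × $120,000,000 = $3,126,000.

$3,130,000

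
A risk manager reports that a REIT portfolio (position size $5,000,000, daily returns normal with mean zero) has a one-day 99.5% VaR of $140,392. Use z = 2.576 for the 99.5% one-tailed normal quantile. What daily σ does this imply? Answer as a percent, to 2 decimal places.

VaR as a fraction: $140,392 / $5,000,000 = 2.808%.
σ = VaR / z = 2.808% / 2.576 = 1.090%.

1.09%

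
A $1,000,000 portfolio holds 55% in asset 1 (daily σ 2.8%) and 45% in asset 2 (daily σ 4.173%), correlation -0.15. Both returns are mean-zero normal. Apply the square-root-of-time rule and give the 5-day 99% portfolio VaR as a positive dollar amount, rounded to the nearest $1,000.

σ_p = √(0.55²·2.8² + 0.45²·4.173² + 2·-0.15·0.55·0.45·2.8·4.173) = 2.243%.
σ_{5d} = 2.243% × √5 = 5.016%.
z(99%) = 2.326.
VaR = 2.326 × 5.016% = 11.667%; on $1,000,000 that is $116,670.

$117,000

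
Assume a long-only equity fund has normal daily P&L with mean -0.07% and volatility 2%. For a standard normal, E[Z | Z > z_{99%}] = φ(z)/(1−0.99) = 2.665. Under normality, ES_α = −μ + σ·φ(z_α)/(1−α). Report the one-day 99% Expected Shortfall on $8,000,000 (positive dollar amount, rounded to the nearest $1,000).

$432,000

ES = −(-0.07%) + 2% × 2.665 = 5.400%.
On $8,000,000: 0.05400 × $8,000,000 = $432,000.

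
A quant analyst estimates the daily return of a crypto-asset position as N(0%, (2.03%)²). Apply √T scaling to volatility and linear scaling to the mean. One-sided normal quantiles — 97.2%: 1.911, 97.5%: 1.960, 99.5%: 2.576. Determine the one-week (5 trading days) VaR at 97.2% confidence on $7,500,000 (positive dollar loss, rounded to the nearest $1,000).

$651,000

σ_{5d} = 2.03% × √5 = 4.539%.
VaR = 1.911 × 4.539% = 8.674%.
On $7,500,000: 0.08674 × $7,500,000 = $650,550.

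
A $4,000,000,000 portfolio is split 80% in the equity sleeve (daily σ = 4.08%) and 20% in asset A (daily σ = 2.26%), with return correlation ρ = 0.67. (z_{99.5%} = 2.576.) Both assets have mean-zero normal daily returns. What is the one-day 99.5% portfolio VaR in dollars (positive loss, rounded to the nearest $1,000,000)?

$369,000,000

σ_p² = 0.8²·4.08² + 0.2²·2.26² + 2·0.67·0.8·0.2·4.08·2.26 = 12.8349 (%²).
σ_p = √12.8349 = 3.583%.
VaR = 2.576 × 3.583% = 9.230%; on $4,000,000,000 that is $369,200,000.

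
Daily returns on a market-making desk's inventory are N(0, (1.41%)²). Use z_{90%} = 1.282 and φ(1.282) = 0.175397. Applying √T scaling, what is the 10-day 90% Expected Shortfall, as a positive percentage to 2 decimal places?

σ_{10d} = 1.41% × √10 = 4.459%.
ES multiplier = φ(z)/(1−α) = 0.175397/0.1 = 1.754.
ES = 4.459% × 1.754 = 7.821%.

7.82%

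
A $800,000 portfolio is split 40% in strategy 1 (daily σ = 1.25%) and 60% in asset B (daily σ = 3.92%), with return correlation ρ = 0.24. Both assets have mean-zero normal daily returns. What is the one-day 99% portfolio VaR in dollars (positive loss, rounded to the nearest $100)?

σ_p² = 0.4²·1.25² + 0.6²·3.92² + 2·0.24·0.4·0.6·1.25·3.92 = 6.3464 (%²).
σ_p = √6.3464 = 2.519%.
At 99%, z = 2.326.
VaR = 2.326 × 2.519% = 5.859%; on $800,000 that is $46,872.

$46,900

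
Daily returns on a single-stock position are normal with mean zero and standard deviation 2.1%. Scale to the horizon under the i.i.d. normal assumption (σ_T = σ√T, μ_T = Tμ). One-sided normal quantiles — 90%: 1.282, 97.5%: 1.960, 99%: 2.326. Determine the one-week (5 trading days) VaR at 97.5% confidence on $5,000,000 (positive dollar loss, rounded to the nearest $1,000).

σ_{5d} = 2.1% × √5 = 4.696%.
VaR = 1.960 × 4.696% = 9.204%.
On $5,000,000: 0.09204 × $5,000,000 = $460,200.

$460,000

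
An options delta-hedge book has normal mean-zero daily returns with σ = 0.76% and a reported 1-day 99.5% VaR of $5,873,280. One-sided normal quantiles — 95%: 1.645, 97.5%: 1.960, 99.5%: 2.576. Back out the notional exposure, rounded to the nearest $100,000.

VaR as a fraction of value: z·σ = 2.576 × 0.76% = 1.95776%.
Position = $5,873,280 / 0.0195776 = $300,000,000.

$300,000,000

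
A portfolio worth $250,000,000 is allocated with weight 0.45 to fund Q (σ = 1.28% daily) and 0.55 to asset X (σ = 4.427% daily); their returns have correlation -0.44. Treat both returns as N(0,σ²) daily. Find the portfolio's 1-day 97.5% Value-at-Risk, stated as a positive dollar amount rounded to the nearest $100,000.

σ_p² = 0.45²·1.28² + 0.55²·4.427² + 2·-0.44·0.45·0.55·1.28·4.427 = 5.0261 (%²).
σ_p = √5.0261 = 2.242%.
At 97.5%, z = 1.960.
VaR = 1.960 × 2.242% = 4.394%; on $250,000,000 that is $10,985,000.

$11,000,000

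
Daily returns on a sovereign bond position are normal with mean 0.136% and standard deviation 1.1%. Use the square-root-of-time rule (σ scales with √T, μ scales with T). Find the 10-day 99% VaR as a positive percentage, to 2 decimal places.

6.73%

At 99%, z = 2.326.
σ_{10d} = 1.1% × √10 = 3.479%; μ_{10d} = 10 × 0.136% = 1.360%.
VaR = −(1.360%) + 2.326 × 3.479% = 6.732%.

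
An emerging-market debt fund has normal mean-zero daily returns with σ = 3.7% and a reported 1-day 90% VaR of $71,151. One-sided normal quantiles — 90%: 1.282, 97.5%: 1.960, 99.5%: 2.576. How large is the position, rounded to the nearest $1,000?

VaR as a fraction of value: z·σ = 1.282 × 3.7% = 4.7434%.
Position = $71,151 / 0.047434 = $1,500,000.

$1,500,000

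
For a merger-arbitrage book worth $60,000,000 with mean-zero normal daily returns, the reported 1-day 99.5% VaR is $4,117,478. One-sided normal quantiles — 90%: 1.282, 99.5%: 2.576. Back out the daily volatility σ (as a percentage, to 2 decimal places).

2.66%

VaR as a fraction: $4,117,478 / $60,000,000 = 6.862%.
σ = VaR / z = 6.862% / 2.576 = 2.664%.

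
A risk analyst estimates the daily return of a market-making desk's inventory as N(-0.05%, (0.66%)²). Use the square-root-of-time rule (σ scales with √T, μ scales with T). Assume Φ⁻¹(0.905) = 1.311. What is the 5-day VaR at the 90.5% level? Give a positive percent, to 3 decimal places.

σ_{5d} = 0.66% × √5 = 1.476%; μ_{5d} = 5 × -0.05% = -0.250%.
VaR = −(-0.250%) + 1.311 × 1.476% = 2.185%.

2.185%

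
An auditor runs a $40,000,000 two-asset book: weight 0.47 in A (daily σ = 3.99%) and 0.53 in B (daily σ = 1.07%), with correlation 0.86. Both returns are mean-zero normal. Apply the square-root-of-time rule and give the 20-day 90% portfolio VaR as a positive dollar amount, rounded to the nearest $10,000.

σ_p = √(0.47²·3.99² + 0.53²·1.07² + 2·0.86·0.47·0.53·3.99·1.07) = 2.381%.
σ_{20d} = 2.381% × √20 = 10.648%.
z(90%) = 1.282.
VaR = 1.282 × 10.648% = 13.651%; on $40,000,000 that is $5,460,400.

$5,460,000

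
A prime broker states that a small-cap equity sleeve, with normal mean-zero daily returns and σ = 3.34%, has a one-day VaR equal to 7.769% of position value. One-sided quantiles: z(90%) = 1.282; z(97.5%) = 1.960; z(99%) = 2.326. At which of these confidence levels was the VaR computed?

99%

Implied z = VaR/σ = 7.769 / 3.34 = 2.326.
This matches z(99%) = 2.326.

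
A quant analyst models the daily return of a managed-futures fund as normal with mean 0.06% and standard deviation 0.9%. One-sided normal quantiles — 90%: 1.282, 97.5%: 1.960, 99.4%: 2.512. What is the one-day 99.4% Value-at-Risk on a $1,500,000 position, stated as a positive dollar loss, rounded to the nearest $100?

$33,000

VaR = −μ + z·σ = −(0.06%) + 2.512 × 0.9% = 2.201%.
On $1,500,000: 0.02201 × $1,500,000 = $33,015.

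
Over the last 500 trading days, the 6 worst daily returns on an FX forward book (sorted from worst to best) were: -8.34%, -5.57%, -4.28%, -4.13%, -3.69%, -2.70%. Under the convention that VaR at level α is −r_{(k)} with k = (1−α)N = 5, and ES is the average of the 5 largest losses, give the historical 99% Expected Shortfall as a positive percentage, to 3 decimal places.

The 5 worst returns sum to -26.01%.
ES = −(-26.01%) / 5 = 5.202%.

5.202%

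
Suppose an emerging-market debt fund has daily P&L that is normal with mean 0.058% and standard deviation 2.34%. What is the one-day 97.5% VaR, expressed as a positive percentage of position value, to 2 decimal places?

4.53%

At 97.5% one-sided, z = 1.960.
VaR = −μ + z·σ = −(0.058%) + 1.960 × 2.34% = 4.528%.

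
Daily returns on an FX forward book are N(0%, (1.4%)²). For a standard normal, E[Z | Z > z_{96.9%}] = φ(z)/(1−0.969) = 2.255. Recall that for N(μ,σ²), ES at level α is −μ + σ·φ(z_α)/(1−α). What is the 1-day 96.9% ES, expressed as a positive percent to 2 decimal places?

ES = 1.4% × 2.255 = 3.157%.

3.16%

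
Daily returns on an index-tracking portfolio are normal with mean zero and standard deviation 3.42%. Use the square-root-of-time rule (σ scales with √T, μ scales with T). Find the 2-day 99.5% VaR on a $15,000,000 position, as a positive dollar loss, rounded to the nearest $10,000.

At 99.5%, z = 2.576.
σ_{2d} = 3.42% × √2 = 4.837%.
VaR = 2.576 × 4.837% = 12.460%.
On $15,000,000: 0.12460 × $15,000,000 = $1,869,000.

$1,870,000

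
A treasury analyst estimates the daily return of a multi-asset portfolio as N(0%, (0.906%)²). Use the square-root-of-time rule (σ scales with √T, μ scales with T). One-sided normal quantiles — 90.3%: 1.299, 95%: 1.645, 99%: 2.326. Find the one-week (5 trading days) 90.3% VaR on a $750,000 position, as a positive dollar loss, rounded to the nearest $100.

$19,700

σ_{5d} = 0.906% × √5 = 2.026%.
VaR = 1.299 × 2.026% = 2.632%.
On $750,000: 0.02632 × $750,000 = $19,740.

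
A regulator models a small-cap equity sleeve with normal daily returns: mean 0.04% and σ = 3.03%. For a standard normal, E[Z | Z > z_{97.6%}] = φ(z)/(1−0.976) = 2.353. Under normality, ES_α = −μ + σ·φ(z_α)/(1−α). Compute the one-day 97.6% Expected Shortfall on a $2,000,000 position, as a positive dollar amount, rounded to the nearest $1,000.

$142,000

ES = −(0.04%) + 3.03% × 2.353 = 7.090%.
On $2,000,000: 0.07090 × $2,000,000 = $141,800.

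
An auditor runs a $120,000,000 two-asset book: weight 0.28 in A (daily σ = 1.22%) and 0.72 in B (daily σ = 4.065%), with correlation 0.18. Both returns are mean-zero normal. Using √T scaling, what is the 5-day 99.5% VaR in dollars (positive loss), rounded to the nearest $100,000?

$20,800,000

σ_p = √(0.28²·1.22² + 0.72²·4.065² + 2·0.18·0.28·0.72·1.22·4.065) = 3.007%.
σ_{5d} = 3.007% × √5 = 6.724%.
z(99.5%) = 2.576.
VaR = 2.576 × 6.724% = 17.321%; on $120,000,000 that is $20,785,200.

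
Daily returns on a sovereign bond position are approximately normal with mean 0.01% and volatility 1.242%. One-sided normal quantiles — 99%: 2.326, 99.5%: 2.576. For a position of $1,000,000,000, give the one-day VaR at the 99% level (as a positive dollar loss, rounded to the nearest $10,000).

VaR = −μ + z·σ = −(0.01%) + 2.326 × 1.242% = 2.879%.
On $1,000,000,000: 0.02879 × $1,000,000,000 = $28,790,000.

$28,790,000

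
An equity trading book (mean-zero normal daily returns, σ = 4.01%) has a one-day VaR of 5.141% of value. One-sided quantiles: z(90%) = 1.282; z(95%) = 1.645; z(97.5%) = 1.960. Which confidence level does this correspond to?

Implied z = VaR/σ = 5.141 / 4.01 = 1.282.
This matches z(90%) = 1.282.

90%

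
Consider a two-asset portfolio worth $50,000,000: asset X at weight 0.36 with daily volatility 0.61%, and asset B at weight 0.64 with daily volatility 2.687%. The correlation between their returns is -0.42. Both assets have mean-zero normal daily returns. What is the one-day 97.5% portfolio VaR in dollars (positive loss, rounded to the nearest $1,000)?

$1,607,000

σ_p² = 0.36²·0.61² + 0.64²·2.687² + 2·-0.42·0.36·0.64·0.61·2.687 = 2.6883 (%²).
σ_p = √2.6883 = 1.640%.
At 97.5%, z = 1.960.
VaR = 1.960 × 1.640% = 3.214%; on $50,000,000 that is $1,607,000.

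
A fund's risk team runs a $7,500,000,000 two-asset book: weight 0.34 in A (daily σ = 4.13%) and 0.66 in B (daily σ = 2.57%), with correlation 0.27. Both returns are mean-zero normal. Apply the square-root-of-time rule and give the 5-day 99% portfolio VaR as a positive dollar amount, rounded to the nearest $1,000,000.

$966,000,000

σ_p = √(0.34²·4.13² + 0.66²·2.57² + 2·0.27·0.34·0.66·4.13·2.57) = 2.477%.
σ_{5d} = 2.477% × √5 = 5.539%.
z(99%) = 2.326.
VaR = 2.326 × 5.539% = 12.884%; on $7,500,000,000 that is $966,300,000.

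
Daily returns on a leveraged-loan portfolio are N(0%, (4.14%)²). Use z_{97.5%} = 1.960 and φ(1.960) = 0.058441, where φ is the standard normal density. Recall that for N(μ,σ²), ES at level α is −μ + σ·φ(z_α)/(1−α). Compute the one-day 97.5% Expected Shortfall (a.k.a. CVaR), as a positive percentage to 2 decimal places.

9.68%

Tail multiplier: φ(z)/(1−α) = 0.058441 / 0.025 = 2.338.
ES = 4.14% × 2.338 = 9.679%.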